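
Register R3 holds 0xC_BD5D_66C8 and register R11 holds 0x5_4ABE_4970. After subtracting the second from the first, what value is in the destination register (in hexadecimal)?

Subtract column by column in base 16:
  8-0 → 8
  C-7 → 5
  6-9 → D (borrow)
  6-4-1 → 1
  D-E → F (borrow)
  5-B-1 → 9 (borrow)
  D-A-1 → 2
  B-4 → 7
  C-5 → 7

0x7729F1D58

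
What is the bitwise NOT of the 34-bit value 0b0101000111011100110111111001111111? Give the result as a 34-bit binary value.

0b1010111000100011001000000110000000

Invert each bit: 0101000111011100110111111001111111 → 1010111000100011001000000110000000.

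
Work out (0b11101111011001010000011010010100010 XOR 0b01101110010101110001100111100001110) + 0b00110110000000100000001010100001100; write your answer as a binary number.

First 0b11101111011001010000011010010100010 XOR 0b01101110010101110001100111100001110 = 0b10000001001100100001111101110101100.
Add column by column in base 2, right to left:
  0+0 = 0
  0+0 = 0
  1+1 = 0 carry 1
  1+1+1 = 1 carry 1
  0+0+1 = 1
  1+0 = 1
  0+0 = 0
  1+0 = 1
  1+1 = 0 carry 1
  1+0+1 = 0 carry 1
  0+1+1 = 0 carry 1
  1+0+1 = 0 carry 1
  1+1+1 = 1 carry 1
  1+0+1 = 0 carry 1
  1+0+1 = 0 carry 1
  1+0+1 = 0 carry 1
  0+0+1 = 1
  0+0 = 0
  0+0 = 0
  0+0 = 0
  1+1 = 0 carry 1
  0+0+1 = 1
  0+0 = 0
  1+0 = 1
  1+0 = 1
  0+0 = 0
  0+0 = 0
  1+0 = 1
  0+1 = 1
  0+1 = 1
  0+0 = 0
  0+1 = 1
  0+1 = 1
  0+0 = 0
  1+0 = 1

0b10110111001101000010001000010111000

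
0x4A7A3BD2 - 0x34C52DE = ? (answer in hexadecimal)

Subtract column by column in base 16:
  2-E → 4 (borrow)
  D-D-1 → F (borrow)
  B-2-1 → 8
  3-5 → E (borrow)
  A-C-1 → D (borrow)
  7-4-1 → 2
  A-3 → 7
  4-0 → 4

0x472DE8F4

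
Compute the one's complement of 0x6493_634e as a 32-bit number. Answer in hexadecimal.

Each hex digit d becomes f−d:
  6→9, 4→b, 9→6, 3→c, 6→9, 3→c, 4→b, e→1

0x9b6c9cb1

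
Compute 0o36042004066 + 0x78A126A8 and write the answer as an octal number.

0o55112227336

0x78A126A8 = 0o17050223250 in octal.
Add column by column in base 8, right to left:
  6+0 = 6
  6+5 = 3 carry 1
  0+2+1 = 3
  4+3 = 7
  0+2 = 2
  0+2 = 2
  2+0 = 2
  4+5 = 1 carry 1
  0+0+1 = 1
  6+7 = 5 carry 1
  3+1+1 = 5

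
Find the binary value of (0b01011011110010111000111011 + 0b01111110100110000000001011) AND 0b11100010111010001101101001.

0b11000010011000001001000000

Add column by column in base 2, right to left:
  1+1 = 0 carry 1
  1+1+1 = 1 carry 1
  0+0+1 = 1
  1+1 = 0 carry 1
  1+0+1 = 0 carry 1
  1+0+1 = 0 carry 1
  0+0+1 = 1
  0+0 = 0
  0+0 = 0
  1+0 = 1
  1+0 = 1
  1+0 = 1
  0+0 = 0
  1+1 = 0 carry 1
  0+1+1 = 0 carry 1
  0+0+1 = 1
  1+0 = 1
  1+1 = 0 carry 1
  1+0+1 = 0 carry 1
  1+1+1 = 1 carry 1
  0+1+1 = 0 carry 1
  1+1+1 = 1 carry 1
  1+1+1 = 1 carry 1
  0+1+1 = 0 carry 1
  1+1+1 = 1 carry 1
  final carry 1
Sum = 0b11011010011000111001000110; now AND with 0b11100010111010001101101001:
  11011010011000111001000110
& 11100010111010001101101001
= 11000010011000001001000000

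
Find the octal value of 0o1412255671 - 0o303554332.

0o1106501337

Subtract column by column in base 8:
  1-2 → 7 (borrow)
  7-3-1 → 3
  6-3 → 3
  5-4 → 1
  5-5 → 0
  2-5 → 5 (borrow)
  2-3-1 → 6 (borrow)
  1-0-1 → 0
  4-3 → 1
  1-0 → 1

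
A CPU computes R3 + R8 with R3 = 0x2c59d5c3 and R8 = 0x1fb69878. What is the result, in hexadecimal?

Add column by column in base 16, right to left:
  3+8 = b
  c+7 = 3 carry 1
  5+8+1 = e
  d+9 = 6 carry 1
  9+6+1 = 0 carry 1
  5+b+1 = 1 carry 1
  c+f+1 = c carry 1
  2+1+1 = 4

0x4c106e3b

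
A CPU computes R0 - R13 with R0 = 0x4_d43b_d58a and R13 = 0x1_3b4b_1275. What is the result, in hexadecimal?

0x398f0c315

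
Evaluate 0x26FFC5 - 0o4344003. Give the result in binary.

0b101010011011111000010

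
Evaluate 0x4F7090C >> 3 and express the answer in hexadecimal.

0x9EE121

3 bits is not a whole number of base-16 digits; in binary: 100111101110000100100001100 >> 3 = 100111101110000100100001.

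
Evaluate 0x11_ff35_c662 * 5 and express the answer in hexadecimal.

0x59fc0cdfea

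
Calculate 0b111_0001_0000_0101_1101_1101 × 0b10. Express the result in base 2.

Multiply each base-2 digit by 2, carrying:
  1×2 = 2 → write 0 carry 1
  0×2+1 = 1 → write 1
  1×2 = 2 → write 0 carry 1
  1×2+1 = 3 → write 1 carry 1
  1×2+1 = 3 → write 1 carry 1
  0×2+1 = 1 → write 1
  1×2 = 2 → write 0 carry 1
  1×2+1 = 3 → write 1 carry 1
  1×2+1 = 3 → write 1 carry 1
  0×2+1 = 1 → write 1
  1×2 = 2 → write 0 carry 1
  0×2+1 = 1 → write 1
  0×2 = 0 → write 0
  0×2 = 0 → write 0
  0×2 = 0 → write 0
  0×2 = 0 → write 0
  1×2 = 2 → write 0 carry 1
  0×2+1 = 1 → write 1
  0×2 = 0 → write 0
  0×2 = 0 → write 0
  1×2 = 2 → write 0 carry 1
  1×2+1 = 3 → write 1 carry 1
  1×2+1 = 3 → write 1 carry 1
  remaining carry: 1

0b111000100000101110111010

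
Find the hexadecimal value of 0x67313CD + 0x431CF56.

Add column by column in base 16, right to left:
  D+6 = 3 carry 1
  C+5+1 = 2 carry 1
  3+F+1 = 3 carry 1
  1+C+1 = E
  3+1 = 4
  7+3 = A
  6+4 = A

0xAA4E323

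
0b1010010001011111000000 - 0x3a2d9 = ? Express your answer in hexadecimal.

0b1010010001011111000000 = 0x2917c0 in hexadecimal.
Subtract column by column in base 16:
  0-9 → 7 (borrow)
  c-d-1 → e (borrow)
  7-2-1 → 4
  1-a → 7 (borrow)
  9-3-1 → 5
  2-0 → 2

0x2574e7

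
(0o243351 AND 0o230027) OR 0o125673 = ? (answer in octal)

0o243351 AND 0o230027 = 0o200001.
Then OR with 0o125673.

0o325673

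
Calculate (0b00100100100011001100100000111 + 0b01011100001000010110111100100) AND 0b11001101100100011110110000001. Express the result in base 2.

0b10000000100000000010010000001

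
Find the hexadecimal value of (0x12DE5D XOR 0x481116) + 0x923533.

0xED047E

First 0x12DE5D XOR 0x481116 = 0x5ACF4B.
Add column by column in base 16, right to left:
  B+3 = E
  4+3 = 7
  F+5 = 4 carry 1
  C+3+1 = 0 carry 1
  A+2+1 = D
  5+9 = E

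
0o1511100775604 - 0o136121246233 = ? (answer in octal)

Subtract column by column in base 8:
  4-3 → 1
  0-3 → 5 (borrow)
  6-2-1 → 3
  5-6 → 7 (borrow)
  7-4-1 → 2
  7-2 → 5
  0-1 → 7 (borrow)
  0-2-1 → 5 (borrow)
  1-1-1 → 7 (borrow)
  1-6-1 → 2 (borrow)
  1-3-1 → 5 (borrow)
  5-1-1 → 3
  1-0 → 1

0o1352757527351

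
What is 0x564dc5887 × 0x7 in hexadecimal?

Multiply each base-16 digit by 7, carrying:
  7×7 = 49 → write 1 carry 3
  8×7+3 = 59 → write b carry 3
  8×7+3 = 59 → write b carry 3
  5×7+3 = 38 → write 6 carry 2
  c×7+2 = 86 → write 6 carry 5
  d×7+5 = 96 → write 0 carry 6
  4×7+6 = 34 → write 2 carry 2
  6×7+2 = 44 → write c carry 2
  5×7+2 = 37 → write 5 carry 2
  remaining carry: 2

0x25c2066bb1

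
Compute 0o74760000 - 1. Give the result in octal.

The trailing 4 digits are 0, so subtracting 1 borrows through: they become 7 and the next digit up decrements.

0o74757777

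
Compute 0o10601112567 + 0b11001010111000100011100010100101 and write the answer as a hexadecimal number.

0x110e6ce1c

0o10601112567 = 0x46049577 in hexadecimal.
0b11001010111000100011100010100101 = 0xcae238a5 in hexadecimal.
Add column by column in base 16, right to left:
  7+5 = c
  7+a = 1 carry 1
  5+8+1 = e
  9+3 = c
  4+2 = 6
  0+e = e
  6+a = 0 carry 1
  4+c+1 = 1 carry 1
  final carry 1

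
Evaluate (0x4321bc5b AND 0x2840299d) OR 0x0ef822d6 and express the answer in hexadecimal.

0xef82adf

0x4321bc5b AND 0x2840299d = 0x00002819.
Then OR with 0x0ef822d6.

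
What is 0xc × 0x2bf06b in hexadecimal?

Multiply each base-16 digit by 12, carrying:
  b×12 = 132 → write 4 carry 8
  6×12+8 = 80 → write 0 carry 5
  0×12+5 = 5 → write 5
  f×12 = 180 → write 4 carry 11
  b×12+11 = 143 → write f carry 8
  2×12+8 = 32 → write 0 carry 2
  remaining carry: 2

0x20f4504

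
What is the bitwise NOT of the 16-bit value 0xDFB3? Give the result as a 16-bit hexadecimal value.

0x204C

Each hex digit d becomes F−d:
  D→2, F→0, B→4, 3→C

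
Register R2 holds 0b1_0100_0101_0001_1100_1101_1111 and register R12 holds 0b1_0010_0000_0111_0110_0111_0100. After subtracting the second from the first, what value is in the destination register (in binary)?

0b1001001010011001101011

Subtract column by column in base 2:
  1-0 → 1
  1-0 → 1
  1-1 → 0
  1-0 → 1
  1-1 → 0
  0-1 → 1 (borrow)
  1-1-1 → 1 (borrow)
  1-0-1 → 0
  0-0 → 0
  0-1 → 1 (borrow)
  1-1-1 → 1 (borrow)
  1-0-1 → 0
  1-1 → 0
  0-1 → 1 (borrow)
  0-1-1 → 0 (borrow)
  0-0-1 → 1 (borrow)
  1-0-1 → 0
  0-0 → 0
  1-0 → 1
  0-0 → 0
  0-0 → 0
  0-1 → 1 (borrow)
  1-0-1 → 0
  0-0 → 0
  1-1 → 0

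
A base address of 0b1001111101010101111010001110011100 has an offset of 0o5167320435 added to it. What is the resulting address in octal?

0o124715242271

0b1001111101010101111010001110011100 = 0o117525721634 in octal.
Add column by column in base 8, right to left:
  4+5 = 1 carry 1
  3+3+1 = 7
  6+4 = 2 carry 1
  1+0+1 = 2
  2+2 = 4
  7+3 = 2 carry 1
  5+7+1 = 5 carry 1
  2+6+1 = 1 carry 1
  5+1+1 = 7
  7+5 = 4 carry 1
  1+0+1 = 2
  1+0 = 1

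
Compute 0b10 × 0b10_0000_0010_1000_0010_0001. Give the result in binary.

Multiply each base-2 digit by 2, carrying:
  1×2 = 2 → write 0 carry 1
  0×2+1 = 1 → write 1
  0×2 = 0 → write 0
  0×2 = 0 → write 0
  0×2 = 0 → write 0
  1×2 = 2 → write 0 carry 1
  0×2+1 = 1 → write 1
  0×2 = 0 → write 0
  0×2 = 0 → write 0
  0×2 = 0 → write 0
  0×2 = 0 → write 0
  1×2 = 2 → write 0 carry 1
  0×2+1 = 1 → write 1
  1×2 = 2 → write 0 carry 1
  0×2+1 = 1 → write 1
  0×2 = 0 → write 0
  0×2 = 0 → write 0
  0×2 = 0 → write 0
  0×2 = 0 → write 0
  0×2 = 0 → write 0
  0×2 = 0 → write 0
  1×2 = 2 → write 0 carry 1
  remaining carry: 1

0b10000000101000001000010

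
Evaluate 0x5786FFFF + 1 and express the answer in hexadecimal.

The trailing 4 digits are F (max in base 16), so adding 1 cascades: they roll to 0 and the next digit up increments.

0x57870000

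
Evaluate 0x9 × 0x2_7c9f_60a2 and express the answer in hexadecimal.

Multiply each base-16 digit by 9, carrying:
  2×9 = 18 → write 2 carry 1
  a×9+1 = 91 → write b carry 5
  0×9+5 = 5 → write 5
  6×9 = 54 → write 6 carry 3
  f×9+3 = 138 → write a carry 8
  9×9+8 = 89 → write 9 carry 5
  c×9+5 = 113 → write 1 carry 7
  7×9+7 = 70 → write 6 carry 4
  2×9+4 = 22 → write 6 carry 1
  remaining carry: 1

0x16619a65b2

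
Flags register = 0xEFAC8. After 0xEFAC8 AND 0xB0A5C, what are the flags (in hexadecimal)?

AND each hex digit independently (no carries):
  E&B=A, F&0=0, A&A=A, C&5=4, 8&C=8

0xA0A48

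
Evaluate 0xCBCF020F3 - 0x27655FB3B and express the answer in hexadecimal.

Subtract column by column in base 16:
  3-B → 8 (borrow)
  F-3-1 → B
  0-B → 5 (borrow)
  2-F-1 → 2 (borrow)
  0-5-1 → A (borrow)
  F-5-1 → 9
  C-6 → 6
  B-7 → 4
  C-2 → A

0xA469A25B8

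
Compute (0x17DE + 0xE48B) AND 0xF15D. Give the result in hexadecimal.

Add column by column in base 16, right to left:
  E+B = 9 carry 1
  D+8+1 = 6 carry 1
  7+4+1 = C
  1+E = F
Sum = 0xFC69; now AND with 0xF15D:
  F&F=F, C&1=0, 6&5=4, 9&D=9

0xF049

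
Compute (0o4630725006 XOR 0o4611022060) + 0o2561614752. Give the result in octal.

0o2603524040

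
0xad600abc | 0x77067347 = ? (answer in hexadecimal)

0xff667bff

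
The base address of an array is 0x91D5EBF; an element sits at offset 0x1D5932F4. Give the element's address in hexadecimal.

Add column by column in base 16, right to left:
  F+4 = 3 carry 1
  B+F+1 = B carry 1
  E+2+1 = 1 carry 1
  5+3+1 = 9
  D+9 = 6 carry 1
  1+5+1 = 7
  9+D = 6 carry 1
  0+1+1 = 2

0x267691B3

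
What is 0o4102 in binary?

Each octal digit is 3 bits: 4=100 1=001 0=000 2=010.

0b100001000010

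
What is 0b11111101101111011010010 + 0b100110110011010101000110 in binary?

Add column by column in base 2, right to left:
  0+0 = 0
  1+1 = 0 carry 1
  0+1+1 = 0 carry 1
  0+0+1 = 1
  1+0 = 1
  0+0 = 0
  1+1 = 0 carry 1
  1+0+1 = 0 carry 1
  0+1+1 = 0 carry 1
  1+0+1 = 0 carry 1
  1+1+1 = 1 carry 1
  1+0+1 = 0 carry 1
  1+1+1 = 1 carry 1
  0+1+1 = 0 carry 1
  1+0+1 = 0 carry 1
  1+0+1 = 0 carry 1
  0+1+1 = 0 carry 1
  1+1+1 = 1 carry 1
  1+0+1 = 0 carry 1
  1+1+1 = 1 carry 1
  1+1+1 = 1 carry 1
  1+0+1 = 0 carry 1
  1+0+1 = 0 carry 1
  0+1+1 = 0 carry 1
  final carry 1

0b1000110100001010000011000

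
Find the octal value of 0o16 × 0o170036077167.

0o3220645565202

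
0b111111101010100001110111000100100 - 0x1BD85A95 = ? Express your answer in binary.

0b111100001011110001001001110001111

0x1BD85A95 = 0b11011110110000101101010010101 in binary.
Subtract column by column in base 2:
  0-1 → 1 (borrow)
  0-0-1 → 1 (borrow)
  1-1-1 → 1 (borrow)
  0-0-1 → 1 (borrow)
  0-1-1 → 0 (borrow)
  1-0-1 → 0
  0-0 → 0
  0-1 → 1 (borrow)
  0-0-1 → 1 (borrow)
  1-1-1 → 1 (borrow)
  1-0-1 → 0
  1-1 → 0
  0-1 → 1 (borrow)
  1-0-1 → 0
  1-1 → 0
  1-0 → 1
  0-0 → 0
  0-0 → 0
  0-0 → 0
  0-1 → 1 (borrow)
  1-1-1 → 1 (borrow)
  0-0-1 → 1 (borrow)
  1-1-1 → 1 (borrow)
  0-1-1 → 0 (borrow)
  1-1-1 → 1 (borrow)
  0-1-1 → 0 (borrow)
  1-0-1 → 0
  1-1 → 0
  1-1 → 0
  1-0 → 1
  1-0 → 1
  1-0 → 1
  1-0 → 1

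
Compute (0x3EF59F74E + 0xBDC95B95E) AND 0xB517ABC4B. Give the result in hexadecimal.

0xB416AB008

Add column by column in base 16, right to left:
  E+E = C carry 1
  4+5+1 = A
  7+9 = 0 carry 1
  F+B+1 = B carry 1
  9+5+1 = F
  5+9 = E
  F+C = B carry 1
  E+D+1 = C carry 1
  3+B+1 = F
Sum = 0xFCBEFB0AC; now AND with 0xB517ABC4B:
  F&B=B, C&5=4, B&1=1, E&7=6, F&A=A, B&B=B, 0&C=0, A&4=0, C&B=8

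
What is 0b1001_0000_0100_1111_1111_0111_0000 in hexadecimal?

Group the bits into nibbles: 1001 0000 0100 1111 1111 0111 0000 → 904ff70.

0x904ff70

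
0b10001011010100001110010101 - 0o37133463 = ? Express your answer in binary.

0o37133463 = 0b11111001011011100110011 in binary.
Subtract column by column in base 2:
  1-1 → 0
  0-1 → 1 (borrow)
  1-0-1 → 0
  0-0 → 0
  1-1 → 0
  0-1 → 1 (borrow)
  0-0-1 → 1 (borrow)
  1-0-1 → 0
  1-1 → 0
  1-1 → 0
  0-1 → 1 (borrow)
  0-0-1 → 1 (borrow)
  0-1-1 → 0 (borrow)
  0-1-1 → 0 (borrow)
  1-0-1 → 0
  0-1 → 1 (borrow)
  1-0-1 → 0
  0-0 → 0
  1-1 → 0
  1-1 → 0
  0-1 → 1 (borrow)
  1-1-1 → 1 (borrow)
  0-1-1 → 0 (borrow)
  0-0-1 → 1 (borrow)
  0-0-1 → 1 (borrow)
  1-0-1 → 0

0b1101100001000110001100010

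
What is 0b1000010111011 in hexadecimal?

0x10BB

Group the bits into nibbles: 0001 0000 1011 1011 → 10BB.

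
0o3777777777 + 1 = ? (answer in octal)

The trailing 9 digits are 7 (max in base 8), so adding 1 cascades: they roll to 0 and the next digit up increments.

0o4000000000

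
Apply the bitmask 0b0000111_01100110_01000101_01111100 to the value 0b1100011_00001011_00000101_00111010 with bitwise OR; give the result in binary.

OR bit by bit (1 where either bit is 1):
  1100011000010110000010100111010
| 0000111011001100100010101111100
= 1100111011011110100010101111110

0b1100111011011110100010101111110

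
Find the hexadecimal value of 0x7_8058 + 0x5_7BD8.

Add column by column in base 16, right to left:
  8+8 = 0 carry 1
  5+D+1 = 3 carry 1
  0+B+1 = C
  8+7 = F
  7+5 = C

0xCFC30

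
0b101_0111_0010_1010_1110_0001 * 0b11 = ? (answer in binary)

0b1000001011000000010100011

Multiply each base-2 digit by 3, carrying:
  1×3 = 3 → write 1 carry 1
  0×3+1 = 1 → write 1
  0×3 = 0 → write 0
  0×3 = 0 → write 0
  0×3 = 0 → write 0
  1×3 = 3 → write 1 carry 1
  1×3+1 = 4 → write 0 carry 2
  1×3+2 = 5 → write 1 carry 2
  0×3+2 = 2 → write 0 carry 1
  1×3+1 = 4 → write 0 carry 2
  0×3+2 = 2 → write 0 carry 1
  1×3+1 = 4 → write 0 carry 2
  0×3+2 = 2 → write 0 carry 1
  1×3+1 = 4 → write 0 carry 2
  0×3+2 = 2 → write 0 carry 1
  0×3+1 = 1 → write 1
  1×3 = 3 → write 1 carry 1
  1×3+1 = 4 → write 0 carry 2
  1×3+2 = 5 → write 1 carry 2
  0×3+2 = 2 → write 0 carry 1
  1×3+1 = 4 → write 0 carry 2
  0×3+2 = 2 → write 0 carry 1
  1×3+1 = 4 → write 0 carry 2
  remaining carry: 10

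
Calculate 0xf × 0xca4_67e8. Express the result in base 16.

0xbda21698

Multiply each base-16 digit by 15, carrying:
  8×15 = 120 → write 8 carry 7
  e×15+7 = 217 → write 9 carry 13
  7×15+13 = 118 → write 6 carry 7
  6×15+7 = 97 → write 1 carry 6
  4×15+6 = 66 → write 2 carry 4
  a×15+4 = 154 → write a carry 9
  c×15+9 = 189 → write d carry 11
  remaining carry: b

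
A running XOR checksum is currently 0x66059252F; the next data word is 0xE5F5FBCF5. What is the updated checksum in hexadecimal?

XOR each hex digit independently (no carries):
  6^E=8, 6^5=3, 0^F=F, 5^5=0, 9^F=6, 2^B=9, 5^C=9, 2^F=D, F^5=A

0x83F0699DA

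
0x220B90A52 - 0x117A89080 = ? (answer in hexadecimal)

0x1091079D2

Subtract column by column in base 16:
  2-0 → 2
  5-8 → D (borrow)
  A-0-1 → 9
  0-9 → 7 (borrow)
  9-8-1 → 0
  B-A → 1
  0-7 → 9 (borrow)
  2-1-1 → 0
  2-1 → 1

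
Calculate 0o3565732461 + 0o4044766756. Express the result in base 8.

Add column by column in base 8, right to left:
  1+6 = 7
  6+5 = 3 carry 1
  4+7+1 = 4 carry 1
  2+6+1 = 1 carry 1
  3+6+1 = 2 carry 1
  7+7+1 = 7 carry 1
  5+4+1 = 2 carry 1
  6+4+1 = 3 carry 1
  5+0+1 = 6
  3+4 = 7

0o7632721437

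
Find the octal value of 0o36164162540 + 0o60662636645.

Add column by column in base 8, right to left:
  0+5 = 5
  4+4 = 0 carry 1
  5+6+1 = 4 carry 1
  2+6+1 = 1 carry 1
  6+3+1 = 2 carry 1
  1+6+1 = 0 carry 1
  4+2+1 = 7
  6+6 = 4 carry 1
  1+6+1 = 0 carry 1
  6+0+1 = 7
  3+6 = 1 carry 1
  final carry 1

0o117047021405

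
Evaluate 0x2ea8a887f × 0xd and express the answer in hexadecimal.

0x25e908ee73

Multiply each base-16 digit by 13, carrying:
  f×13 = 195 → write 3 carry 12
  7×13+12 = 103 → write 7 carry 6
  8×13+6 = 110 → write e carry 6
  8×13+6 = 110 → write e carry 6
  a×13+6 = 136 → write 8 carry 8
  8×13+8 = 112 → write 0 carry 7
  a×13+7 = 137 → write 9 carry 8
  e×13+8 = 190 → write e carry 11
  2×13+11 = 37 → write 5 carry 2
  remaining carry: 2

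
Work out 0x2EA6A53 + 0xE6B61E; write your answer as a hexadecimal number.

0x3D12071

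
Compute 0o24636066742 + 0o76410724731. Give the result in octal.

Add column by column in base 8, right to left:
  2+1 = 3
  4+3 = 7
  7+7 = 6 carry 1
  6+4+1 = 3 carry 1
  6+2+1 = 1 carry 1
  0+7+1 = 0 carry 1
  6+0+1 = 7
  3+1 = 4
  6+4 = 2 carry 1
  4+6+1 = 3 carry 1
  2+7+1 = 2 carry 1
  final carry 1

0o123247013673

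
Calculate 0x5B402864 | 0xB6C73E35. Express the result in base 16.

OR each hex digit independently (no carries):
  5|B=F, B|6=F, 4|C=C, 0|7=7, 2|3=3, 8|E=E, 6|3=7, 4|5=5

0xFFC73E75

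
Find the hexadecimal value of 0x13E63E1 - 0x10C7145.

0x31F29C

Subtract column by column in base 16:
  1-5 → C (borrow)
  E-4-1 → 9
  3-1 → 2
  6-7 → F (borrow)
  E-C-1 → 1
  3-0 → 3
  1-1 → 0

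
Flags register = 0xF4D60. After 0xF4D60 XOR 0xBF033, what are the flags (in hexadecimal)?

XOR each hex digit independently (no carries):
  F^B=4, 4^F=B, D^0=D, 6^3=5, 0^3=3

0x4BD53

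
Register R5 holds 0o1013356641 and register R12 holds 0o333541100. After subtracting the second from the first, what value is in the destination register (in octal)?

Subtract column by column in base 8:
  1-0 → 1
  4-0 → 4
  6-1 → 5
  6-1 → 5
  5-4 → 1
  3-5 → 6 (borrow)
  3-3-1 → 7 (borrow)
  1-3-1 → 5 (borrow)
  0-3-1 → 4 (borrow)
  1-0-1 → 0

0o457615541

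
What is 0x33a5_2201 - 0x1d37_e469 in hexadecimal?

Subtract column by column in base 16:
  1-9 → 8 (borrow)
  0-6-1 → 9 (borrow)
  2-4-1 → d (borrow)
  2-e-1 → 3 (borrow)
  5-7-1 → d (borrow)
  a-3-1 → 6
  3-d → 6 (borrow)
  3-1-1 → 1

0x166d3d98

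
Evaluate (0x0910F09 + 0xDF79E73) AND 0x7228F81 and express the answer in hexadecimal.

Add column by column in base 16, right to left:
  9+3 = C
  0+7 = 7
  F+E = D carry 1
  0+9+1 = A
  1+7 = 8
  9+F = 8 carry 1
  0+D+1 = E
Sum = 0xE88AD7C; now AND with 0x7228F81:
  E&7=6, 8&2=0, 8&2=0, A&8=8, D&F=D, 7&8=0, C&1=0

0x6008D00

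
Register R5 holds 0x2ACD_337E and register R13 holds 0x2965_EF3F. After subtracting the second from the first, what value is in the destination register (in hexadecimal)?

0x167443F

Subtract column by column in base 16:
  E-F → F (borrow)
  7-3-1 → 3
  3-F → 4 (borrow)
  3-E-1 → 4 (borrow)
  D-5-1 → 7
  C-6 → 6
  A-9 → 1
  2-2 → 0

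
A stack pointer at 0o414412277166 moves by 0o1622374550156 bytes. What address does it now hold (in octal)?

0o2237007047344

Add column by column in base 8, right to left:
  6+6 = 4 carry 1
  6+5+1 = 4 carry 1
  1+1+1 = 3
  7+0 = 7
  7+5 = 4 carry 1
  2+5+1 = 0 carry 1
  2+4+1 = 7
  1+7 = 0 carry 1
  4+3+1 = 0 carry 1
  4+2+1 = 7
  1+2 = 3
  4+6 = 2 carry 1
  0+1+1 = 2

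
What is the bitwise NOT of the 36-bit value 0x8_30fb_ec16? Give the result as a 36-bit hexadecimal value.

Each hex digit d becomes f−d:
  8→7, 3→c, 0→f, f→0, b→4, e→1, c→3, 1→e, 6→9

0x7cf0413e9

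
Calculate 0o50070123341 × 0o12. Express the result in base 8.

0o621061502312

Multiply each base-8 digit by 10, carrying:
  1×10 = 10 → write 2 carry 1
  4×10+1 = 41 → write 1 carry 5
  3×10+5 = 35 → write 3 carry 4
  3×10+4 = 34 → write 2 carry 4
  2×10+4 = 24 → write 0 carry 3
  1×10+3 = 13 → write 5 carry 1
  0×10+1 = 1 → write 1
  7×10 = 70 → write 6 carry 8
  0×10+8 = 8 → write 0 carry 1
  0×10+1 = 1 → write 1
  5×10 = 50 → write 2 carry 6
  remaining carry: 6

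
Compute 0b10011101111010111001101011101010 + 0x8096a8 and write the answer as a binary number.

0b10011110011011000011000110010010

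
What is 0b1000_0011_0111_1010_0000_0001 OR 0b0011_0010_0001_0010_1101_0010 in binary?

OR bit by bit (1 where either bit is 1):
  100000110111101000000001
| 001100100001001011010010
= 101100110111101011010011

0b101100110111101011010011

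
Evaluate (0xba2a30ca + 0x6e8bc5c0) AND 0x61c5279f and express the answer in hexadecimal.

Add column by column in base 16, right to left:
  a+0 = a
  c+c = 8 carry 1
  0+5+1 = 6
  3+c = f
  a+b = 5 carry 1
  2+8+1 = b
  a+e = 8 carry 1
  b+6+1 = 2 carry 1
  final carry 1
Sum = 0x128b5f68a; now AND with 0x61c5279f:
  1&0=0, 2&6=2, 8&1=0, b&c=8, 5&5=5, f&2=2, 6&7=6, 8&9=8, a&f=a

0x2085268a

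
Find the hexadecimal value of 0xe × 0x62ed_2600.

0x568f81400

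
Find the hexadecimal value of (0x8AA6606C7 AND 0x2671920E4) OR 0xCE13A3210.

0xCE33A32D4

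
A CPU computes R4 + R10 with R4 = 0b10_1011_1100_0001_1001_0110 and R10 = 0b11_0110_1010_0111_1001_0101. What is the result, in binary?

Add column by column in base 2, right to left:
  0+1 = 1
  1+0 = 1
  1+1 = 0 carry 1
  0+0+1 = 1
  1+1 = 0 carry 1
  0+0+1 = 1
  0+0 = 0
  1+1 = 0 carry 1
  1+1+1 = 1 carry 1
  0+1+1 = 0 carry 1
  0+1+1 = 0 carry 1
  0+0+1 = 1
  0+0 = 0
  0+1 = 1
  1+0 = 1
  1+1 = 0 carry 1
  1+0+1 = 0 carry 1
  1+1+1 = 1 carry 1
  0+1+1 = 0 carry 1
  1+0+1 = 0 carry 1
  0+1+1 = 0 carry 1
  1+1+1 = 1 carry 1
  final carry 1

0b11000100110100100101011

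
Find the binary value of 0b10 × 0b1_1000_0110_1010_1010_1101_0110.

Multiply each base-2 digit by 2, carrying:
  0×2 = 0 → write 0
  1×2 = 2 → write 0 carry 1
  1×2+1 = 3 → write 1 carry 1
  0×2+1 = 1 → write 1
  1×2 = 2 → write 0 carry 1
  0×2+1 = 1 → write 1
  1×2 = 2 → write 0 carry 1
  1×2+1 = 3 → write 1 carry 1
  0×2+1 = 1 → write 1
  1×2 = 2 → write 0 carry 1
  0×2+1 = 1 → write 1
  1×2 = 2 → write 0 carry 1
  0×2+1 = 1 → write 1
  1×2 = 2 → write 0 carry 1
  0×2+1 = 1 → write 1
  1×2 = 2 → write 0 carry 1
  0×2+1 = 1 → write 1
  1×2 = 2 → write 0 carry 1
  1×2+1 = 3 → write 1 carry 1
  0×2+1 = 1 → write 1
  0×2 = 0 → write 0
  0×2 = 0 → write 0
  0×2 = 0 → write 0
  1×2 = 2 → write 0 carry 1
  1×2+1 = 3 → write 1 carry 1
  remaining carry: 1

0b11000011010101010110101100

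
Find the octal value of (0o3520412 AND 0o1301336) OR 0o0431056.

0o1531056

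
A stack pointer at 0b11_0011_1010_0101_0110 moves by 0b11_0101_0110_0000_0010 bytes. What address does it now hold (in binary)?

0b1101001000001011000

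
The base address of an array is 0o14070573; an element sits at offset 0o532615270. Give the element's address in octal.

Add column by column in base 8, right to left:
  3+0 = 3
  7+7 = 6 carry 1
  5+2+1 = 0 carry 1
  0+5+1 = 6
  7+1 = 0 carry 1
  0+6+1 = 7
  4+2 = 6
  1+3 = 4
  0+5 = 5

0o546706063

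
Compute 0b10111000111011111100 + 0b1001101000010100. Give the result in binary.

Add column by column in base 2, right to left:
  0+0 = 0
  0+0 = 0
  1+1 = 0 carry 1
  1+0+1 = 0 carry 1
  1+1+1 = 1 carry 1
  1+0+1 = 0 carry 1
  1+0+1 = 0 carry 1
  1+0+1 = 0 carry 1
  0+0+1 = 1
  1+1 = 0 carry 1
  1+0+1 = 0 carry 1
  1+1+1 = 1 carry 1
  0+1+1 = 0 carry 1
  0+0+1 = 1
  0+0 = 0
  1+1 = 0 carry 1
  1+0+1 = 0 carry 1
  1+0+1 = 0 carry 1
  0+0+1 = 1
  1+0 = 1

0b11000010100100010000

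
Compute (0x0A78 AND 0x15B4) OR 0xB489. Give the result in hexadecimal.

0xB4B9

0x0A78 AND 0x15B4 = 0x0030.
Then OR with 0xB489.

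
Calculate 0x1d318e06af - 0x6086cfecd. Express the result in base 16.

Subtract column by column in base 16:
  f-d → 2
  a-c → e (borrow)
  6-e-1 → 7 (borrow)
  0-f-1 → 0 (borrow)
  e-c-1 → 1
  8-6 → 2
  1-8 → 9 (borrow)
  3-0-1 → 2
  d-6 → 7
  1-0 → 1

0x17292107e2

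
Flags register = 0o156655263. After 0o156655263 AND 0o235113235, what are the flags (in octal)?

AND each oct digit independently (no carries):
  1&2=0, 5&3=1, 6&5=4, 6&1=0, 5&1=1, 5&3=1, 2&2=2, 6&3=2, 3&5=1

0o014011221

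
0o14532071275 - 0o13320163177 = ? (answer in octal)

Subtract column by column in base 8:
  5-7 → 6 (borrow)
  7-7-1 → 7 (borrow)
  2-1-1 → 0
  1-3 → 6 (borrow)
  7-6-1 → 0
  0-1 → 7 (borrow)
  2-0-1 → 1
  3-2 → 1
  5-3 → 2
  4-3 → 1
  1-1 → 0

0o1211706076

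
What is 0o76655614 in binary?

0b111110110101101110001100

Each octal digit is 3 bits: 7=111 6=110 6=110 5=101 5=101 6=110 1=001 4=100.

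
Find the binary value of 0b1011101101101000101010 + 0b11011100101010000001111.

0b100111010010111000111001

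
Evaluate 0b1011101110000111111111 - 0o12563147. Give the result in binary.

0o12563147 = 0b1010101110011001100111 in binary.
Subtract column by column in base 2:
  1-1 → 0
  1-1 → 0
  1-1 → 0
  1-0 → 1
  1-0 → 1
  1-1 → 0
  1-1 → 0
  1-0 → 1
  1-0 → 1
  0-1 → 1 (borrow)
  0-1-1 → 0 (borrow)
  0-0-1 → 1 (borrow)
  0-0-1 → 1 (borrow)
  1-1-1 → 1 (borrow)
  1-1-1 → 1 (borrow)
  1-1-1 → 1 (borrow)
  0-0-1 → 1 (borrow)
  1-1-1 → 1 (borrow)
  1-0-1 → 0
  1-1 → 0
  0-0 → 0
  1-1 → 0

0b111111101110011000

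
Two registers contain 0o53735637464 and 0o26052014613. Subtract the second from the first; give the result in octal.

Subtract column by column in base 8:
  4-3 → 1
  6-1 → 5
  4-6 → 6 (borrow)
  7-4-1 → 2
  3-1 → 2
  6-0 → 6
  5-2 → 3
  3-5 → 6 (borrow)
  7-0-1 → 6
  3-6 → 5 (borrow)
  5-2-1 → 2

0o25663622651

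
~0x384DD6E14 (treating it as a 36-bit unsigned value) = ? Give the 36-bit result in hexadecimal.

Each hex digit d becomes F−d:
  3→C, 8→7, 4→B, D→2, D→2, 6→9, E→1, 1→E, 4→B

0xC7B2291EB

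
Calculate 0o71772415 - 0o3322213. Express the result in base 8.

0o66450202

Subtract column by column in base 8:
  5-3 → 2
  1-1 → 0
  4-2 → 2
  2-2 → 0
  7-2 → 5
  7-3 → 4
  1-3 → 6 (borrow)
  7-0-1 → 6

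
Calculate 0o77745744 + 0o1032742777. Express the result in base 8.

0o1132710743

Add column by column in base 8, right to left:
  4+7 = 3 carry 1
  4+7+1 = 4 carry 1
  7+7+1 = 7 carry 1
  5+2+1 = 0 carry 1
  4+4+1 = 1 carry 1
  7+7+1 = 7 carry 1
  7+2+1 = 2 carry 1
  7+3+1 = 3 carry 1
  0+0+1 = 1
  0+1 = 1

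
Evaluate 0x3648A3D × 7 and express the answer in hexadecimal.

0x17BFC7AB

Multiply each base-16 digit by 7, carrying:
  D×7 = 91 → write B carry 5
  3×7+5 = 26 → write A carry 1
  A×7+1 = 71 → write 7 carry 4
  8×7+4 = 60 → write C carry 3
  4×7+3 = 31 → write F carry 1
  6×7+1 = 43 → write B carry 2
  3×7+2 = 23 → write 7 carry 1
  remaining carry: 1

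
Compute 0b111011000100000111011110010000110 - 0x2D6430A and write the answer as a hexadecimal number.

0x1D5AD797C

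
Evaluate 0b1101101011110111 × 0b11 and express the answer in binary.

0b101001000011100101

Multiply each base-2 digit by 3, carrying:
  1×3 = 3 → write 1 carry 1
  1×3+1 = 4 → write 0 carry 2
  1×3+2 = 5 → write 1 carry 2
  0×3+2 = 2 → write 0 carry 1
  1×3+1 = 4 → write 0 carry 2
  1×3+2 = 5 → write 1 carry 2
  1×3+2 = 5 → write 1 carry 2
  1×3+2 = 5 → write 1 carry 2
  0×3+2 = 2 → write 0 carry 1
  1×3+1 = 4 → write 0 carry 2
  0×3+2 = 2 → write 0 carry 1
  1×3+1 = 4 → write 0 carry 2
  1×3+2 = 5 → write 1 carry 2
  0×3+2 = 2 → write 0 carry 1
  1×3+1 = 4 → write 0 carry 2
  1×3+2 = 5 → write 1 carry 2
  remaining carry: 10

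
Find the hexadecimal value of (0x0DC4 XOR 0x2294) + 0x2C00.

0x5B50

First 0x0DC4 XOR 0x2294 = 0x2F50.
Add column by column in base 16, right to left:
  0+0 = 0
  5+0 = 5
  F+C = B carry 1
  2+2+1 = 5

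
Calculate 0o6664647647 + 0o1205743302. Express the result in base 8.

0o10072613151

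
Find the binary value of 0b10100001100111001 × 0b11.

0b111100100110101011

Multiply each base-2 digit by 3, carrying:
  1×3 = 3 → write 1 carry 1
  0×3+1 = 1 → write 1
  0×3 = 0 → write 0
  1×3 = 3 → write 1 carry 1
  1×3+1 = 4 → write 0 carry 2
  1×3+2 = 5 → write 1 carry 2
  0×3+2 = 2 → write 0 carry 1
  0×3+1 = 1 → write 1
  1×3 = 3 → write 1 carry 1
  1×3+1 = 4 → write 0 carry 2
  0×3+2 = 2 → write 0 carry 1
  0×3+1 = 1 → write 1
  0×3 = 0 → write 0
  0×3 = 0 → write 0
  1×3 = 3 → write 1 carry 1
  0×3+1 = 1 → write 1
  1×3 = 3 → write 1 carry 1
  remaining carry: 1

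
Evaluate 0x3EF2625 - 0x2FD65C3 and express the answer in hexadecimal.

0xF1C062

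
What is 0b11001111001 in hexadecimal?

0x679

Group the bits into nibbles: 0110 0111 1001 → 679.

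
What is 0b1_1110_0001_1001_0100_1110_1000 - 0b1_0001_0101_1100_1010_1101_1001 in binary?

Subtract column by column in base 2:
  0-1 → 1 (borrow)
  0-0-1 → 1 (borrow)
  0-0-1 → 1 (borrow)
  1-1-1 → 1 (borrow)
  0-1-1 → 0 (borrow)
  1-0-1 → 0
  1-1 → 0
  1-1 → 0
  0-0 → 0
  0-1 → 1 (borrow)
  1-0-1 → 0
  0-1 → 1 (borrow)
  1-0-1 → 0
  0-0 → 0
  0-1 → 1 (borrow)
  1-1-1 → 1 (borrow)
  1-1-1 → 1 (borrow)
  0-0-1 → 1 (borrow)
  0-1-1 → 0 (borrow)
  0-0-1 → 1 (borrow)
  0-1-1 → 0 (borrow)
  1-0-1 → 0
  1-0 → 1
  1-0 → 1
  1-1 → 0

0b110010111100101000001111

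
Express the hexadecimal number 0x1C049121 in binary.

0b11100000001001001000100100001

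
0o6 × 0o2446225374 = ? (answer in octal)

0o17345600750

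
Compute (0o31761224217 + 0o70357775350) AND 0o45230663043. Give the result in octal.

0o200221043

Add column by column in base 8, right to left:
  7+0 = 7
  1+5 = 6
  2+3 = 5
  4+5 = 1 carry 1
  2+7+1 = 2 carry 1
  2+7+1 = 2 carry 1
  1+7+1 = 1 carry 1
  6+5+1 = 4 carry 1
  7+3+1 = 3 carry 1
  1+0+1 = 2
  3+7 = 2 carry 1
  final carry 1
Sum = 0o122341221567; now AND with 0o45230663043:
  1&0=0, 2&4=0, 2&5=0, 3&2=2, 4&3=0, 1&0=0, 2&6=2, 2&6=2, 1&3=1, 5&0=0, 6&4=4, 7&3=3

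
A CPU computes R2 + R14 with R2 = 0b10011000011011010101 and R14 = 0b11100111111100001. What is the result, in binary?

Add column by column in base 2, right to left:
  1+1 = 0 carry 1
  0+0+1 = 1
  1+0 = 1
  0+0 = 0
  1+0 = 1
  0+1 = 1
  1+1 = 0 carry 1
  1+1+1 = 1 carry 1
  0+1+1 = 0 carry 1
  1+1+1 = 1 carry 1
  1+1+1 = 1 carry 1
  0+1+1 = 0 carry 1
  0+0+1 = 1
  0+0 = 0
  0+1 = 1
  1+1 = 0 carry 1
  1+1+1 = 1 carry 1
  0+0+1 = 1
  0+0 = 0
  1+0 = 1

0b10110101011010110110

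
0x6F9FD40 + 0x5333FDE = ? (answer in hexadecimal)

0xC2D3D1E

Add column by column in base 16, right to left:
  0+E = E
  4+D = 1 carry 1
  D+F+1 = D carry 1
  F+3+1 = 3 carry 1
  9+3+1 = D
  F+3 = 2 carry 1
  6+5+1 = C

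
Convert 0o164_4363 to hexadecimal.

0x748F3

Each octal digit is 3 bits: 1=001 6=110 4=100 4=100 3=011 6=110 3=011.
Group the bits into nibbles: 0111 0100 1000 1111 0011 → 748F3.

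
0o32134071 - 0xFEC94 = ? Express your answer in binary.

0b10110001100101110100101

0o32134071 = 0b11010001011100000111001 in binary.
0xFEC94 = 0b11111110110010010100 in binary.
Subtract column by column in base 2:
  1-0 → 1
  0-0 → 0
  0-1 → 1 (borrow)
  1-0-1 → 0
  1-1 → 0
  1-0 → 1
  0-0 → 0
  0-1 → 1 (borrow)
  0-0-1 → 1 (borrow)
  0-0-1 → 1 (borrow)
  0-1-1 → 0 (borrow)
  1-1-1 → 1 (borrow)
  1-0-1 → 0
  1-1 → 0
  0-1 → 1 (borrow)
  1-1-1 → 1 (borrow)
  0-1-1 → 0 (borrow)
  0-1-1 → 0 (borrow)
  0-1-1 → 0 (borrow)
  1-1-1 → 1 (borrow)
  0-0-1 → 1 (borrow)
  1-0-1 → 0
  1-0 → 1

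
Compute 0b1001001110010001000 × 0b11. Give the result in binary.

0b11011101010110011000

Multiply each base-2 digit by 3, carrying:
  0×3 = 0 → write 0
  0×3 = 0 → write 0
  0×3 = 0 → write 0
  1×3 = 3 → write 1 carry 1
  0×3+1 = 1 → write 1
  0×3 = 0 → write 0
  0×3 = 0 → write 0
  1×3 = 3 → write 1 carry 1
  0×3+1 = 1 → write 1
  0×3 = 0 → write 0
  1×3 = 3 → write 1 carry 1
  1×3+1 = 4 → write 0 carry 2
  1×3+2 = 5 → write 1 carry 2
  0×3+2 = 2 → write 0 carry 1
  0×3+1 = 1 → write 1
  1×3 = 3 → write 1 carry 1
  0×3+1 = 1 → write 1
  0×3 = 0 → write 0
  1×3 = 3 → write 1 carry 1
  remaining carry: 1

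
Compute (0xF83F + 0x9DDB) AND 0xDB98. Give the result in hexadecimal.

Add column by column in base 16, right to left:
  F+B = A carry 1
  3+D+1 = 1 carry 1
  8+D+1 = 6 carry 1
  F+9+1 = 9 carry 1
  final carry 1
Sum = 0x1961A; now AND with 0xDB98:
  1&0=0, 9&D=9, 6&B=2, 1&9=1, A&8=8

0x9218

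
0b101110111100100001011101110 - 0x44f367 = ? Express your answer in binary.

0b101100110010100111110000111

0x44f367 = 0b10001001111001101100111 in binary.
Subtract column by column in base 2:
  0-1 → 1 (borrow)
  1-1-1 → 1 (borrow)
  1-1-1 → 1 (borrow)
  1-0-1 → 0
  0-0 → 0
  1-1 → 0
  1-1 → 0
  1-0 → 1
  0-1 → 1 (borrow)
  1-1-1 → 1 (borrow)
  0-0-1 → 1 (borrow)
  0-0-1 → 1 (borrow)
  0-1-1 → 0 (borrow)
  0-1-1 → 0 (borrow)
  1-1-1 → 1 (borrow)
  0-1-1 → 0 (borrow)
  0-0-1 → 1 (borrow)
  1-0-1 → 0
  1-1 → 0
  1-0 → 1
  1-0 → 1
  0-0 → 0
  1-1 → 0
  1-0 → 1
  1-0 → 1
  0-0 → 0
  1-0 → 1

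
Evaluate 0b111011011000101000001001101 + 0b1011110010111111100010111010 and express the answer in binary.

0b10011001110000100100100000111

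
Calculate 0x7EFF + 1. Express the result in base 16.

The trailing 2 digits are F (max in base 16), so adding 1 cascades: they roll to 0 and the next digit up increments.

0x7F00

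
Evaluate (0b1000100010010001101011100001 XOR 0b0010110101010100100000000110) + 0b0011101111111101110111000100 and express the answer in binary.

0b1110000111000011000010101011

First 0b1000100010010001101011100001 XOR 0b0010110101010100100000000110 = 0b1010010111000101001011100111.
Add column by column in base 2, right to left:
  1+0 = 1
  1+0 = 1
  1+1 = 0 carry 1
  0+0+1 = 1
  0+0 = 0
  1+0 = 1
  1+1 = 0 carry 1
  1+1+1 = 1 carry 1
  0+1+1 = 0 carry 1
  1+0+1 = 0 carry 1
  0+1+1 = 0 carry 1
  0+1+1 = 0 carry 1
  1+1+1 = 1 carry 1
  0+0+1 = 1
  1+1 = 0 carry 1
  0+1+1 = 0 carry 1
  0+1+1 = 0 carry 1
  0+1+1 = 0 carry 1
  1+1+1 = 1 carry 1
  1+1+1 = 1 carry 1
  1+1+1 = 1 carry 1
  0+1+1 = 0 carry 1
  1+0+1 = 0 carry 1
  0+1+1 = 0 carry 1
  0+1+1 = 0 carry 1
  1+1+1 = 1 carry 1
  0+0+1 = 1
  1+0 = 1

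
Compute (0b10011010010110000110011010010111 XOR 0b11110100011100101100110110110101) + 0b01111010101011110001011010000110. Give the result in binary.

First 0b10011010010110000110011010010111 XOR 0b11110100011100101100110110110101 = 0b01101110001010101010101100100010.
Add column by column in base 2, right to left:
  0+0 = 0
  1+1 = 0 carry 1
  0+1+1 = 0 carry 1
  0+0+1 = 1
  0+0 = 0
  1+0 = 1
  0+0 = 0
  0+1 = 1
  1+0 = 1
  1+1 = 0 carry 1
  0+1+1 = 0 carry 1
  1+0+1 = 0 carry 1
  0+1+1 = 0 carry 1
  1+0+1 = 0 carry 1
  0+0+1 = 1
  1+0 = 1
  0+1 = 1
  1+1 = 0 carry 1
  0+1+1 = 0 carry 1
  1+1+1 = 1 carry 1
  0+0+1 = 1
  1+1 = 0 carry 1
  0+0+1 = 1
  0+1 = 1
  0+0 = 0
  1+1 = 0 carry 1
  1+0+1 = 0 carry 1
  1+1+1 = 1 carry 1
  0+1+1 = 0 carry 1
  1+1+1 = 1 carry 1
  1+1+1 = 1 carry 1
  final carry 1

0b11101000110110011100000110101000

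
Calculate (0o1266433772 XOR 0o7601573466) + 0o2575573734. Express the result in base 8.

First 0o1266433772 XOR 0o7601573466 = 0o6467140314.
Add column by column in base 8, right to left:
  4+4 = 0 carry 1
  1+3+1 = 5
  3+7 = 2 carry 1
  0+3+1 = 4
  4+7 = 3 carry 1
  1+5+1 = 7
  7+5 = 4 carry 1
  6+7+1 = 6 carry 1
  4+5+1 = 2 carry 1
  6+2+1 = 1 carry 1
  final carry 1

0o11264734250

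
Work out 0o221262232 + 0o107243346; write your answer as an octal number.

0o330525600

Add column by column in base 8, right to left:
  2+6 = 0 carry 1
  3+4+1 = 0 carry 1
  2+3+1 = 6
  2+3 = 5
  6+4 = 2 carry 1
  2+2+1 = 5
  1+7 = 0 carry 1
  2+0+1 = 3
  2+1 = 3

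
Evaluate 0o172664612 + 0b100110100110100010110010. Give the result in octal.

0o241351074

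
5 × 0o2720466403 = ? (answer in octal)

0o16423020417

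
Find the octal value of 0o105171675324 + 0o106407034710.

Add column by column in base 8, right to left:
  4+0 = 4
  2+1 = 3
  3+7 = 2 carry 1
  5+4+1 = 2 carry 1
  7+3+1 = 3 carry 1
  6+0+1 = 7
  1+7 = 0 carry 1
  7+0+1 = 0 carry 1
  1+4+1 = 6
  5+6 = 3 carry 1
  0+0+1 = 1
  1+1 = 2

0o213600732234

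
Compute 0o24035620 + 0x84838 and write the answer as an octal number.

0o26101710

0x84838 = 0o2044070 in octal.
Add column by column in base 8, right to left:
  0+0 = 0
  2+7 = 1 carry 1
  6+0+1 = 7
  5+4 = 1 carry 1
  3+4+1 = 0 carry 1
  0+0+1 = 1
  4+2 = 6
  2+0 = 2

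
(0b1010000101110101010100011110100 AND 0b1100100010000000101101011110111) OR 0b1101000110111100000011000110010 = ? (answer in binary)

0b1010000101110101010100011110100 AND 0b1100100010000000101101011110111 = 0b1000000000000000000100011110100.
Then OR with 0b1101000110111100000011000110010.

0b1101000110111100000111011110110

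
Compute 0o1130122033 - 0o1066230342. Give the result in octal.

0o41671471

Subtract column by column in base 8:
  3-2 → 1
  3-4 → 7 (borrow)
  0-3-1 → 4 (borrow)
  2-0-1 → 1
  2-3 → 7 (borrow)
  1-2-1 → 6 (borrow)
  0-6-1 → 1 (borrow)
  3-6-1 → 4 (borrow)
  1-0-1 → 0
  1-1 → 0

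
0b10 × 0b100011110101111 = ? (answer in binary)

Multiply each base-2 digit by 2, carrying:
  1×2 = 2 → write 0 carry 1
  1×2+1 = 3 → write 1 carry 1
  1×2+1 = 3 → write 1 carry 1
  1×2+1 = 3 → write 1 carry 1
  0×2+1 = 1 → write 1
  1×2 = 2 → write 0 carry 1
  0×2+1 = 1 → write 1
  1×2 = 2 → write 0 carry 1
  1×2+1 = 3 → write 1 carry 1
  1×2+1 = 3 → write 1 carry 1
  1×2+1 = 3 → write 1 carry 1
  0×2+1 = 1 → write 1
  0×2 = 0 → write 0
  0×2 = 0 → write 0
  1×2 = 2 → write 0 carry 1
  remaining carry: 1

0b1000111101011110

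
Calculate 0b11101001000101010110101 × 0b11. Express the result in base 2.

Multiply each base-2 digit by 3, carrying:
  1×3 = 3 → write 1 carry 1
  0×3+1 = 1 → write 1
  1×3 = 3 → write 1 carry 1
  0×3+1 = 1 → write 1
  1×3 = 3 → write 1 carry 1
  1×3+1 = 4 → write 0 carry 2
  0×3+2 = 2 → write 0 carry 1
  1×3+1 = 4 → write 0 carry 2
  0×3+2 = 2 → write 0 carry 1
  1×3+1 = 4 → write 0 carry 2
  0×3+2 = 2 → write 0 carry 1
  1×3+1 = 4 → write 0 carry 2
  0×3+2 = 2 → write 0 carry 1
  0×3+1 = 1 → write 1
  0×3 = 0 → write 0
  1×3 = 3 → write 1 carry 1
  0×3+1 = 1 → write 1
  0×3 = 0 → write 0
  1×3 = 3 → write 1 carry 1
  0×3+1 = 1 → write 1
  1×3 = 3 → write 1 carry 1
  1×3+1 = 4 → write 0 carry 2
  1×3+2 = 5 → write 1 carry 2
  remaining carry: 10

0b1010111011010000000011111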